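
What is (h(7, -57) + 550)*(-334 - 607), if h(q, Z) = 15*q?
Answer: -616355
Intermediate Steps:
(h(7, -57) + 550)*(-334 - 607) = (15*7 + 550)*(-334 - 607) = (105 + 550)*(-941) = 655*(-941) = -616355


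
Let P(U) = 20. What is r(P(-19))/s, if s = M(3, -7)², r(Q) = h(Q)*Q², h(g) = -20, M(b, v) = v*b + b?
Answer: -2000/81 ≈ -24.691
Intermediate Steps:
M(b, v) = b + b*v (M(b, v) = b*v + b = b + b*v)
r(Q) = -20*Q²
s = 324 (s = (3*(1 - 7))² = (3*(-6))² = (-18)² = 324)
r(P(-19))/s = -20*20²/324 = -20*400*(1/324) = -8000*1/324 = -2000/81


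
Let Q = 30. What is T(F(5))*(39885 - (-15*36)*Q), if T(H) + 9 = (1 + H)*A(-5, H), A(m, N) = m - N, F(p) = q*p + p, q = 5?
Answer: -61356990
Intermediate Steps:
F(p) = 6*p (F(p) = 5*p + p = 6*p)
T(H) = -9 + (1 + H)*(-5 - H)
T(F(5))*(39885 - (-15*36)*Q) = (-14 - 6*5 - 6*5*(5 + 6*5))*(39885 - (-15*36)*30) = (-14 - 1*30 - 1*30*(5 + 30))*(39885 - (-540)*30) = (-14 - 30 - 1*30*35)*(39885 - 1*(-16200)) = (-14 - 30 - 1050)*(39885 + 16200) = -1094*56085 = -61356990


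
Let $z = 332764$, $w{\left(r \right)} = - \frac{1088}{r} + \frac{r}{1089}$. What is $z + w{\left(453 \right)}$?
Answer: $\frac{18239684285}{54813} \approx 3.3276 \cdot 10^{5}$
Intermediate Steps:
$w{\left(r \right)} = - \frac{1088}{r} + \frac{r}{1089}$ ($w{\left(r \right)} = - \frac{1088}{r} + r \frac{1}{1089} = - \frac{1088}{r} + \frac{r}{1089}$)
$z + w{\left(453 \right)} = 332764 + \left(- \frac{1088}{453} + \frac{1}{1089} \cdot 453\right) = 332764 + \left(\left(-1088\right) \frac{1}{453} + \frac{151}{363}\right) = 332764 + \left(- \frac{1088}{453} + \frac{151}{363}\right) = 332764 - \frac{108847}{54813} = \frac{18239684285}{54813}$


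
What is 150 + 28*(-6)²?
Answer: 1158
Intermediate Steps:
150 + 28*(-6)² = 150 + 28*36 = 150 + 1008 = 1158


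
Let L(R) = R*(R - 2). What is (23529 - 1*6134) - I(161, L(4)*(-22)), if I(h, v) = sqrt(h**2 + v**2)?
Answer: 17395 - sqrt(56897) ≈ 17156.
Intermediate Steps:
L(R) = R*(-2 + R)
(23529 - 1*6134) - I(161, L(4)*(-22)) = (23529 - 1*6134) - sqrt(161**2 + ((4*(-2 + 4))*(-22))**2) = (23529 - 6134) - sqrt(25921 + ((4*2)*(-22))**2) = 17395 - sqrt(25921 + (8*(-22))**2) = 17395 - sqrt(25921 + (-176)**2) = 17395 - sqrt(25921 + 30976) = 17395 - sqrt(56897)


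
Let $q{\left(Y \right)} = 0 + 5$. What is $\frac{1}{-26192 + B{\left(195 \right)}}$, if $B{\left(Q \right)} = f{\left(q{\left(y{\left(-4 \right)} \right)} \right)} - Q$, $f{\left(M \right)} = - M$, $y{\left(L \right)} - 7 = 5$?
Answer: $- \frac{1}{26392} \approx -3.789 \cdot 10^{-5}$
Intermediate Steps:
$y{\left(L \right)} = 12$ ($y{\left(L \right)} = 7 + 5 = 12$)
$q{\left(Y \right)} = 5$
$B{\left(Q \right)} = -5 - Q$ ($B{\left(Q \right)} = \left(-1\right) 5 - Q = -5 - Q$)
$\frac{1}{-26192 + B{\left(195 \right)}} = \frac{1}{-26192 - 200} = \frac{1}{-26392} = - \frac{1}{26392}$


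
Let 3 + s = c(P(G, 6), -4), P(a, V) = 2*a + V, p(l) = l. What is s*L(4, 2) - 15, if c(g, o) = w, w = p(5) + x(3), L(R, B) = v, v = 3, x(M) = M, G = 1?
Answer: 0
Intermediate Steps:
P(a, V) = V + 2*a
L(R, B) = 3
w = 8 (w = 5 + 3 = 8)
c(g, o) = 8
s = 5 (s = -3 + 8 = 5)
s*L(4, 2) - 15 = 5*3 - 15 = 15 - 15 = 0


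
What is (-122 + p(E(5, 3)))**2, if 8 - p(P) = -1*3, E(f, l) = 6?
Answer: 12321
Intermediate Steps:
p(P) = 11 (p(P) = 8 - (-1)*3 = 8 - 1*(-3) = 8 + 3 = 11)
(-122 + p(E(5, 3)))**2 = (-122 + 11)**2 = (-111)**2 = 12321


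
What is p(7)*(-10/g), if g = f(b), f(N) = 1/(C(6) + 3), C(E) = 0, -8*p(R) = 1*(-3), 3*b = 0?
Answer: -45/4 ≈ -11.250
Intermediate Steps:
b = 0 (b = (⅓)*0 = 0)
p(R) = 3/8 (p(R) = -(-3)/8 = -⅛*(-3) = 3/8)
f(N) = ⅓ (f(N) = 1/(0 + 3) = 1/3 = ⅓)
g = ⅓ ≈ 0.33333
p(7)*(-10/g) = 3*(-10/⅓)/8 = 3*(-10*3)/8 = (3/8)*(-30) = -45/4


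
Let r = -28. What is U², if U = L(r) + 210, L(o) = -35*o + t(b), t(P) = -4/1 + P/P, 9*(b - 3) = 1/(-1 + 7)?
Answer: 1408969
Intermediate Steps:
b = 163/54 (b = 3 + 1/(9*(-1 + 7)) = 3 + (⅑)/6 = 3 + (⅑)*(⅙) = 3 + 1/54 = 163/54 ≈ 3.0185)
t(P) = -3 (t(P) = -4*1 + 1 = -4 + 1 = -3)
L(o) = -3 - 35*o (L(o) = -35*o - 3 = -3 - 35*o)
U = 1187 (U = (-3 - 35*(-28)) + 210 = (-3 + 980) + 210 = 977 + 210 = 1187)
U² = 1187² = 1408969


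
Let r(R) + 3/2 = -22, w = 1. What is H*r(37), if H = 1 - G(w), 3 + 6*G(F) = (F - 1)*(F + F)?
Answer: -141/4 ≈ -35.250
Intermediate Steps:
r(R) = -47/2 (r(R) = -3/2 - 22 = -47/2)
G(F) = -1/2 + F*(-1 + F)/3 (G(F) = -1/2 + ((F - 1)*(F + F))/6 = -1/2 + ((-1 + F)*(2*F))/6 = -1/2 + (2*F*(-1 + F))/6 = -1/2 + F*(-1 + F)/3)
H = 3/2 (H = 1 - (-1/2 - 1/3*1 + (1/3)*1**2) = 1 - (-1/2 - 1/3 + (1/3)*1) = 1 - (-1/2 - 1/3 + 1/3) = 1 - 1*(-1/2) = 1 + 1/2 = 3/2 ≈ 1.5000)
H*r(37) = (3/2)*(-47/2) = -141/4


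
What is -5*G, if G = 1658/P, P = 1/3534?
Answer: -29296860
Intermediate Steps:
P = 1/3534 ≈ 0.00028297
G = 5859372 (G = 1658/(1/3534) = 1658*3534 = 5859372)
-5*G = -5*5859372 = -29296860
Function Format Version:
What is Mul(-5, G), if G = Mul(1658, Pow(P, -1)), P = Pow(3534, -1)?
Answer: -29296860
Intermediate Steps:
P = Rational(1, 3534) ≈ 0.00028297
G = 5859372 (G = Mul(1658, Pow(Rational(1, 3534), -1)) = Mul(1658, 3534) = 5859372)
Mul(-5, G) = Mul(-5, 5859372) = -29296860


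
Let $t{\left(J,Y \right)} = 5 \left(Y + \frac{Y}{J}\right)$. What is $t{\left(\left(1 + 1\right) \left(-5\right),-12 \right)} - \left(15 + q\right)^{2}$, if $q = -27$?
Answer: $-198$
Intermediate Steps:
$t{\left(J,Y \right)} = 5 Y + \frac{5 Y}{J}$
$t{\left(\left(1 + 1\right) \left(-5\right),-12 \right)} - \left(15 + q\right)^{2} = 5 \left(-12\right) \frac{1}{\left(1 + 1\right) \left(-5\right)} \left(1 + \left(1 + 1\right) \left(-5\right)\right) - \left(15 - 27\right)^{2} = 5 \left(-12\right) \frac{1}{2 \left(-5\right)} \left(1 + 2 \left(-5\right)\right) - \left(-12\right)^{2} = 5 \left(-12\right) \frac{1}{-10} \left(1 - 10\right) - 144 = 5 \left(-12\right) \left(- \frac{1}{10}\right) \left(-9\right) - 144 = -54 - 144 = -198$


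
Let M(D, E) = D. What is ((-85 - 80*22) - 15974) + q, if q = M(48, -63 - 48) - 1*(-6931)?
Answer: -10840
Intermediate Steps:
q = 6979 (q = 48 - 1*(-6931) = 48 + 6931 = 6979)
((-85 - 80*22) - 15974) + q = ((-85 - 80*22) - 15974) + 6979 = ((-85 - 1760) - 15974) + 6979 = (-1845 - 15974) + 6979 = -17819 + 6979 = -10840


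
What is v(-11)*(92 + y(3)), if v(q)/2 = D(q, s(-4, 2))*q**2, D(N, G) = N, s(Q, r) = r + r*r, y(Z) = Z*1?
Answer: -252890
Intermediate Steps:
y(Z) = Z
s(Q, r) = r + r**2
v(q) = 2*q**3 (v(q) = 2*(q*q**2) = 2*q**3)
v(-11)*(92 + y(3)) = (2*(-11)**3)*(92 + 3) = (2*(-1331))*95 = -2662*95 = -252890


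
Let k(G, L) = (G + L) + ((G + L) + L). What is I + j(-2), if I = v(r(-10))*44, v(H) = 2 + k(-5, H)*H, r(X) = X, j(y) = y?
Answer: 17686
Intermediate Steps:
k(G, L) = 2*G + 3*L (k(G, L) = (G + L) + (G + 2*L) = 2*G + 3*L)
v(H) = 2 + H*(-10 + 3*H) (v(H) = 2 + (2*(-5) + 3*H)*H = 2 + (-10 + 3*H)*H = 2 + H*(-10 + 3*H))
I = 17688 (I = (2 - 10*(-10 + 3*(-10)))*44 = (2 - 10*(-10 - 30))*44 = (2 - 10*(-40))*44 = (2 + 400)*44 = 402*44 = 17688)
I + j(-2) = 17688 - 2 = 17686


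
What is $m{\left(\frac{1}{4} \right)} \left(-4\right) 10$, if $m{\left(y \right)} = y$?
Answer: $-10$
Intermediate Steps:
$m{\left(\frac{1}{4} \right)} \left(-4\right) 10 = \frac{1}{4} \left(-4\right) 10 = \left(-1\right) 10 = -10$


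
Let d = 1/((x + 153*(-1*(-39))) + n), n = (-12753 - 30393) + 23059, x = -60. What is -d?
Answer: 1/14180 ≈ 7.0522e-5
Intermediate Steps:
n = -20087 (n = -43146 + 23059 = -20087)
d = -1/14180 (d = 1/((-60 + 153*(-1*(-39))) - 20087) = 1/((-60 + 153*39) - 20087) = 1/((-60 + 5967) - 20087) = 1/(5907 - 20087) = 1/(-14180) = -1/14180 ≈ -7.0522e-5)
-d = -1*(-1/14180) = 1/14180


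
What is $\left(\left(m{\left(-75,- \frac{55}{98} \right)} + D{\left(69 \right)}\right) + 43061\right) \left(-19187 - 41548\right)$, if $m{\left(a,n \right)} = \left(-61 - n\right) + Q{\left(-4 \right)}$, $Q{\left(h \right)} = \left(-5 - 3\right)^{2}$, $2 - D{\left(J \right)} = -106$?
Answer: $- \frac{256964379585}{98} \approx -2.6221 \cdot 10^{9}$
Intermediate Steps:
$D{\left(J \right)} = 108$ ($D{\left(J \right)} = 2 - -106 = 2 + 106 = 108$)
$Q{\left(h \right)} = 64$ ($Q{\left(h \right)} = \left(-8\right)^{2} = 64$)
$m{\left(a,n \right)} = 3 - n$ ($m{\left(a,n \right)} = \left(-61 - n\right) + 64 = 3 - n$)
$\left(\left(m{\left(-75,- \frac{55}{98} \right)} + D{\left(69 \right)}\right) + 43061\right) \left(-19187 - 41548\right) = \left(\left(\left(3 - - \frac{55}{98}\right) + 108\right) + 43061\right) \left(-19187 - 41548\right) = \left(\left(\left(3 - \left(-55\right) \frac{1}{98}\right) + 108\right) + 43061\right) \left(-60735\right) = \left(\left(\left(3 - - \frac{55}{98}\right) + 108\right) + 43061\right) \left(-60735\right) = \left(\left(\left(3 + \frac{55}{98}\right) + 108\right) + 43061\right) \left(-60735\right) = \left(\left(\frac{349}{98} + 108\right) + 43061\right) \left(-60735\right) = \left(\frac{10933}{98} + 43061\right) \left(-60735\right) = \frac{4230911}{98} \left(-60735\right) = - \frac{256964379585}{98}$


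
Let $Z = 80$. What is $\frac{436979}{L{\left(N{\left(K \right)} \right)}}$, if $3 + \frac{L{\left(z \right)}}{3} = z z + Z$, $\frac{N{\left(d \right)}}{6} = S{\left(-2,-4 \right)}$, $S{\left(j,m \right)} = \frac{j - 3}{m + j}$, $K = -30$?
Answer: $\frac{436979}{306} \approx 1428.0$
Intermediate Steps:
$S{\left(j,m \right)} = \frac{-3 + j}{j + m}$
$N{\left(d \right)} = 5$ ($N{\left(d \right)} = 6 \frac{-3 - 2}{-2 - 4} = 6 \frac{1}{-6} \left(-5\right) = 6 \left(\left(- \frac{1}{6}\right) \left(-5\right)\right) = 6 \cdot \frac{5}{6} = 5$)
$L{\left(z \right)} = 231 + 3 z^{2}$ ($L{\left(z \right)} = -9 + 3 \left(z z + 80\right) = -9 + 3 \left(z^{2} + 80\right) = -9 + 3 \left(80 + z^{2}\right) = -9 + \left(240 + 3 z^{2}\right) = 231 + 3 z^{2}$)
$\frac{436979}{L{\left(N{\left(K \right)} \right)}} = \frac{436979}{231 + 3 \cdot 5^{2}} = \frac{436979}{231 + 3 \cdot 25} = \frac{436979}{231 + 75} = \frac{436979}{306}$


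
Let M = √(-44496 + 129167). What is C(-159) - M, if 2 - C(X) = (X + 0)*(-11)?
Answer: -1747 - √84671 ≈ -2038.0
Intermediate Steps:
C(X) = 2 + 11*X (C(X) = 2 - (X + 0)*(-11) = 2 - X*(-11) = 2 - (-11)*X = 2 + 11*X)
M = √84671 ≈ 290.98
C(-159) - M = (2 + 11*(-159)) - √84671 = (2 - 1749) - √84671 = -1747 - √84671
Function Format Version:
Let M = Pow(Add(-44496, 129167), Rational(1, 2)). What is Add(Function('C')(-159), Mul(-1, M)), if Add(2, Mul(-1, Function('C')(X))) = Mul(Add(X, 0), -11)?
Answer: Add(-1747, Mul(-1, Pow(84671, Rational(1, 2)))) ≈ -2038.0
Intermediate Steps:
Function('C')(X) = Add(2, Mul(11, X)) (Function('C')(X) = Add(2, Mul(-1, Mul(Add(X, 0), -11))) = Add(2, Mul(-1, Mul(X, -11))) = Add(2, Mul(-1, Mul(-11, X))) = Add(2, Mul(11, X)))
M = Pow(84671, Rational(1, 2)) ≈ 290.98
Add(Function('C')(-159), Mul(-1, M)) = Add(Add(2, Mul(11, -159)), Mul(-1, Pow(84671, Rational(1, 2)))) = Add(Add(2, -1749), Mul(-1, Pow(84671, Rational(1, 2)))) = Add(-1747, Mul(-1, Pow(84671, Rational(1, 2))))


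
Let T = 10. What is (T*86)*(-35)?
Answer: -30100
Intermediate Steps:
(T*86)*(-35) = (10*86)*(-35) = 860*(-35) = -30100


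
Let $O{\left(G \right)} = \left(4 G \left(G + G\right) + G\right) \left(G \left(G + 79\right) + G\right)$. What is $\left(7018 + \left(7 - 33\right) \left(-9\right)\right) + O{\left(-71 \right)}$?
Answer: $-25716971$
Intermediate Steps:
$O{\left(G \right)} = \left(G + 8 G^{2}\right) \left(G + G \left(79 + G\right)\right)$ ($O{\left(G \right)} = \left(4 G 2 G + G\right) \left(G \left(79 + G\right) + G\right) = \left(4 \cdot 2 G^{2} + G\right) \left(G + G \left(79 + G\right)\right) = \left(8 G^{2} + G\right) \left(G + G \left(79 + G\right)\right) = \left(G + 8 G^{2}\right) \left(G + G \left(79 + G\right)\right)$)
$\left(7018 + \left(7 - 33\right) \left(-9\right)\right) + O{\left(-71 \right)} = \left(7018 + \left(7 - 33\right) \left(-9\right)\right) + \left(-71\right)^{2} \left(80 + 8 \left(-71\right)^{2} + 641 \left(-71\right)\right) = \left(7018 - -234\right) + 5041 \left(80 + 8 \cdot 5041 - 45511\right) = \left(7018 + 234\right) + 5041 \left(80 + 40328 - 45511\right) = 7252 + 5041 \left(-5103\right) = 7252 - 25724223 = -25716971$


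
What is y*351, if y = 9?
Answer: 3159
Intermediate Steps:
y*351 = 9*351 = 3159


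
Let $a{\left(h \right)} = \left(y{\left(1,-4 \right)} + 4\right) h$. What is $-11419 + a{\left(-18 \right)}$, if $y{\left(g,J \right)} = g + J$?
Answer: $-11437$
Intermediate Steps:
$y{\left(g,J \right)} = J + g$
$a{\left(h \right)} = h$ ($a{\left(h \right)} = \left(\left(-4 + 1\right) + 4\right) h = \left(-3 + 4\right) h = 1 h = h$)
$-11419 + a{\left(-18 \right)} = -11419 - 18 = -11437$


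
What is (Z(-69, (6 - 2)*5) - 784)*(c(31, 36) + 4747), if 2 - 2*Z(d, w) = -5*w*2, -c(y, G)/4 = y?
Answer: -3157509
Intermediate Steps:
c(y, G) = -4*y
Z(d, w) = 1 + 5*w (Z(d, w) = 1 - (-5*w)*2/2 = 1 - (-5)*w = 1 + 5*w)
(Z(-69, (6 - 2)*5) - 784)*(c(31, 36) + 4747) = ((1 + 5*((6 - 2)*5)) - 784)*(-4*31 + 4747) = ((1 + 5*(4*5)) - 784)*(-124 + 4747) = ((1 + 5*20) - 784)*4623 = ((1 + 100) - 784)*4623 = (101 - 784)*4623 = -683*4623 = -3157509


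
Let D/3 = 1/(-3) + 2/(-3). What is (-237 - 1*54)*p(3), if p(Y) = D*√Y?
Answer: 873*√3 ≈ 1512.1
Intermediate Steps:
D = -3 (D = 3*(1/(-3) + 2/(-3)) = 3*(1*(-⅓) + 2*(-⅓)) = 3*(-⅓ - ⅔) = 3*(-1) = -3)
p(Y) = -3*√Y
(-237 - 1*54)*p(3) = (-237 - 1*54)*(-3*√3) = (-237 - 54)*(-3*√3) = -(-873)*√3 = 873*√3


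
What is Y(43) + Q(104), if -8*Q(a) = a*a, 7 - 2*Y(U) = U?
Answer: -1370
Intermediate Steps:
Y(U) = 7/2 - U/2
Q(a) = -a²/8 (Q(a) = -a*a/8 = -a²/8)
Y(43) + Q(104) = (7/2 - ½*43) - ⅛*104² = (7/2 - 43/2) - ⅛*10816 = -18 - 1352 = -1370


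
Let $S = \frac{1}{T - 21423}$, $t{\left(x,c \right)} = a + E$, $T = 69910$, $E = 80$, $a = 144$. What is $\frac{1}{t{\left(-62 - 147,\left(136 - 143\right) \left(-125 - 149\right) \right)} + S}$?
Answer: $\frac{48487}{10861089} \approx 0.0044643$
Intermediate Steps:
$t{\left(x,c \right)} = 224$ ($t{\left(x,c \right)} = 144 + 80 = 224$)
$S = \frac{1}{48487}$ ($S = \frac{1}{69910 - 21423} = \frac{1}{48487} \approx 2.0624 \cdot 10^{-5}$)
$\frac{1}{t{\left(-62 - 147,\left(136 - 143\right) \left(-125 - 149\right) \right)} + S} = \frac{1}{224 + \frac{1}{48487}} = \frac{1}{\frac{10861089}{48487}} = \frac{48487}{10861089}$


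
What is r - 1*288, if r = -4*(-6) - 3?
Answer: -267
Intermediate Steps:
r = 21 (r = 24 - 3 = 21)
r - 1*288 = 21 - 1*288 = 21 - 288 = -267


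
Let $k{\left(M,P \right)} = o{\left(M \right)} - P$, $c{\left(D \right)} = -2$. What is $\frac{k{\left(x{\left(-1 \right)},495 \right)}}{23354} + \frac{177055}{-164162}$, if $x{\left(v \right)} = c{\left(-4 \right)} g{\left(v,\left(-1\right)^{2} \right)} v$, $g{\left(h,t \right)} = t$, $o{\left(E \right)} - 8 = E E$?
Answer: $- \frac{1053558179}{958459837} \approx -1.0992$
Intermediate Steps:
$o{\left(E \right)} = 8 + E^{2}$ ($o{\left(E \right)} = 8 + E E = 8 + E^{2}$)
$x{\left(v \right)} = - 2 v$ ($x{\left(v \right)} = - 2 \left(-1\right)^{2} v = \left(-2\right) 1 v = - 2 v$)
$k{\left(M,P \right)} = 8 + M^{2} - P$ ($k{\left(M,P \right)} = \left(8 + M^{2}\right) - P = 8 + M^{2} - P$)
$\frac{k{\left(x{\left(-1 \right)},495 \right)}}{23354} + \frac{177055}{-164162} = \frac{8 + \left(\left(-2\right) \left(-1\right)\right)^{2} - 495}{23354} + \frac{177055}{-164162} = \left(8 + 2^{2} - 495\right) \frac{1}{23354} + 177055 \left(- \frac{1}{164162}\right) = \left(8 + 4 - 495\right) \frac{1}{23354} - \frac{177055}{164162} = \left(-483\right) \frac{1}{23354} - \frac{177055}{164162} = - \frac{483}{23354} - \frac{177055}{164162} = - \frac{1053558179}{958459837}$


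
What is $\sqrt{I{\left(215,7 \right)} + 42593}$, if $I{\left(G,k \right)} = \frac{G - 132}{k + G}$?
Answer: $\frac{\sqrt{2099171838}}{222} \approx 206.38$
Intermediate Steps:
$I{\left(G,k \right)} = \frac{-132 + G}{G + k}$
$\sqrt{I{\left(215,7 \right)} + 42593} = \sqrt{\frac{-132 + 215}{215 + 7} + 42593} = \sqrt{\frac{1}{222} \cdot 83 + 42593} = \sqrt{\frac{83}{222} + 42593} = \sqrt{\frac{9455729}{222}} = \frac{\sqrt{2099171838}}{222}$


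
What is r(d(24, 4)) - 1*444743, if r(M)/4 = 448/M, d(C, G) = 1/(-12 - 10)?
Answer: -484167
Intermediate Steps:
d(C, G) = -1/22 (d(C, G) = 1/(-22) = -1/22)
r(M) = 1792/M (r(M) = 4*(448/M) = 1792/M)
r(d(24, 4)) - 1*444743 = 1792/(-1/22) - 1*444743 = 1792*(-22) - 444743 = -39424 - 444743 = -484167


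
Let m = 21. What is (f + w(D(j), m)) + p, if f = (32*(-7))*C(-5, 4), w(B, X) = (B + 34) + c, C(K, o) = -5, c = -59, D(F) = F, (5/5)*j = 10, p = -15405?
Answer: -14300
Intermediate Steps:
j = 10
w(B, X) = -25 + B (w(B, X) = (B + 34) - 59 = (34 + B) - 59 = -25 + B)
f = 1120 (f = (32*(-7))*(-5) = -224*(-5) = 1120)
(f + w(D(j), m)) + p = (1120 + (-25 + 10)) - 15405 = (1120 - 15) - 15405 = 1105 - 15405 = -14300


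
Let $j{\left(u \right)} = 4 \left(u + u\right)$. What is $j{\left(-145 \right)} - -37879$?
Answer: $36719$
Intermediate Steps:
$j{\left(u \right)} = 8 u$ ($j{\left(u \right)} = 4 \cdot 2 u = 8 u$)
$j{\left(-145 \right)} - -37879 = 8 \left(-145\right) - -37879 = -1160 + 37879 = 36719$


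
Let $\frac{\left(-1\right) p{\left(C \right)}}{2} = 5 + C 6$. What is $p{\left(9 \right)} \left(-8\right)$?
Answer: $944$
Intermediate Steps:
$p{\left(C \right)} = -10 - 12 C$ ($p{\left(C \right)} = - 2 \left(5 + C 6\right) = - 2 \left(5 + 6 C\right) = -10 - 12 C$)
$p{\left(9 \right)} \left(-8\right) = \left(-10 - 108\right) \left(-8\right) = \left(-118\right) \left(-8\right) = 944$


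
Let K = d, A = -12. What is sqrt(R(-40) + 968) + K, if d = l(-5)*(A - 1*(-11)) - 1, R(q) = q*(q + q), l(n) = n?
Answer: 4 + 2*sqrt(1042) ≈ 68.560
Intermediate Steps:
R(q) = 2*q**2 (R(q) = q*(2*q) = 2*q**2)
d = 4 (d = -5*(-12 - 1*(-11)) - 1 = -5*(-12 + 11) - 1 = -5*(-1) - 1 = 5 - 1 = 4)
K = 4
sqrt(R(-40) + 968) + K = sqrt(2*(-40)**2 + 968) + 4 = sqrt(2*1600 + 968) + 4 = sqrt(3200 + 968) + 4 = sqrt(4168) + 4 = 2*sqrt(1042) + 4 = 4 + 2*sqrt(1042)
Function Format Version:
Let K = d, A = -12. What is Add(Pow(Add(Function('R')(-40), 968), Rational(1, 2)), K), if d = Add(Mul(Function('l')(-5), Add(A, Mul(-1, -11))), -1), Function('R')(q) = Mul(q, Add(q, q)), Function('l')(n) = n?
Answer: Add(4, Mul(2, Pow(1042, Rational(1, 2)))) ≈ 68.560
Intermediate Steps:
Function('R')(q) = Mul(2, Pow(q, 2)) (Function('R')(q) = Mul(q, Mul(2, q)) = Mul(2, Pow(q, 2)))
d = 4 (d = Add(Mul(-5, Add(-12, Mul(-1, -11))), -1) = Add(Mul(-5, Add(-12, 11)), -1) = Add(Mul(-5, -1), -1) = Add(5, -1) = 4)
K = 4
Add(Pow(Add(Function('R')(-40), 968), Rational(1, 2)), K) = Add(Pow(Add(Mul(2, Pow(-40, 2)), 968), Rational(1, 2)), 4) = Add(Pow(Add(Mul(2, 1600), 968), Rational(1, 2)), 4) = Add(Pow(Add(3200, 968), Rational(1, 2)), 4) = Add(Pow(4168, Rational(1, 2)), 4) = Add(Mul(2, Pow(1042, Rational(1, 2))), 4) = Add(4, Mul(2, Pow(1042, Rational(1, 2))))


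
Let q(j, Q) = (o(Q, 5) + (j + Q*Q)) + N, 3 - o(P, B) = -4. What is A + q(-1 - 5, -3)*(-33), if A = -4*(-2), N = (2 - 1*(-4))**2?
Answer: -1510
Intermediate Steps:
o(P, B) = 7 (o(P, B) = 3 - 1*(-4) = 3 + 4 = 7)
N = 36 (N = (2 + 4)**2 = 6**2 = 36)
q(j, Q) = 43 + j + Q**2 (q(j, Q) = (7 + (j + Q*Q)) + 36 = (7 + (j + Q**2)) + 36 = (7 + j + Q**2) + 36 = 43 + j + Q**2)
A = 8
A + q(-1 - 5, -3)*(-33) = 8 + (43 + (-1 - 5) + (-3)**2)*(-33) = 8 + (43 - 6 + 9)*(-33) = 8 + 46*(-33) = 8 - 1518 = -1510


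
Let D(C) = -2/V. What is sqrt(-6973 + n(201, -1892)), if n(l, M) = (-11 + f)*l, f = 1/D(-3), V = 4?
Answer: I*sqrt(9586) ≈ 97.908*I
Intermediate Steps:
D(C) = -1/2 (D(C) = -2/4 = -2*1/4 = -1/2)
f = -2 (f = 1/(-1/2) = -2)
n(l, M) = -13*l (n(l, M) = (-11 - 2)*l = -13*l)
sqrt(-6973 + n(201, -1892)) = sqrt(-6973 - 13*201) = sqrt(-6973 - 2613) = sqrt(-9586) = I*sqrt(9586)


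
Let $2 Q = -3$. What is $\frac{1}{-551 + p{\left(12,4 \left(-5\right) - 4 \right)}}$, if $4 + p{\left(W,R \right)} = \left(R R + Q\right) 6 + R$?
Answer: $\frac{1}{2868} \approx 0.00034868$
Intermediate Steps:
$Q = - \frac{3}{2}$ ($Q = \frac{1}{2} \left(-3\right) = - \frac{3}{2} \approx -1.5$)
$p{\left(W,R \right)} = -13 + R + 6 R^{2}$ ($p{\left(W,R \right)} = -4 + \left(\left(R R - \frac{3}{2}\right) 6 + R\right) = -4 + \left(\left(R^{2} - \frac{3}{2}\right) 6 + R\right) = -4 + \left(\left(- \frac{3}{2} + R^{2}\right) 6 + R\right) = -4 + \left(\left(-9 + 6 R^{2}\right) + R\right) = -4 + \left(-9 + R + 6 R^{2}\right) = -13 + R + 6 R^{2}$)
$\frac{1}{-551 + p{\left(12,4 \left(-5\right) - 4 \right)}} = \frac{1}{-551 + \left(-13 + \left(4 \left(-5\right) - 4\right) + 6 \left(4 \left(-5\right) - 4\right)^{2}\right)} = \frac{1}{-551 - \left(37 - 6 \left(-20 - 4\right)^{2}\right)} = \frac{1}{-551 - \left(37 - 3456\right)} = \frac{1}{-551 - -3419} = \frac{1}{-551 + 3419} = \frac{1}{2868}$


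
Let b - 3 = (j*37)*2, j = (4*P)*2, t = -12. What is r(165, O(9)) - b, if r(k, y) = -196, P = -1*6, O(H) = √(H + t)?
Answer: 3353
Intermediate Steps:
O(H) = √(-12 + H) (O(H) = √(H - 12) = √(-12 + H))
P = -6
j = -48 (j = (4*(-6))*2 = -24*2 = -48)
b = -3549 (b = 3 - 48*37*2 = 3 - 1776*2 = 3 - 3552 = -3549)
r(165, O(9)) - b = -196 - 1*(-3549) = -196 + 3549 = 3353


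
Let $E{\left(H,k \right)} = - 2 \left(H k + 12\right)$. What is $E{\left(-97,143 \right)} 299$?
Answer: $8287682$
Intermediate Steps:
$E{\left(H,k \right)} = -24 - 2 H k$ ($E{\left(H,k \right)} = - 2 \left(12 + H k\right) = -24 - 2 H k$)
$E{\left(-97,143 \right)} 299 = \left(-24 - \left(-194\right) 143\right) 299 = \left(-24 + 27742\right) 299 = 27718 \cdot 299 = 8287682$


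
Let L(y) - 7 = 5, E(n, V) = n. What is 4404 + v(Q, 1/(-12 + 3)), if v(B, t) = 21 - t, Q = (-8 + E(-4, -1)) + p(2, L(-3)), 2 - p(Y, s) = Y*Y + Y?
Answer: 39826/9 ≈ 4425.1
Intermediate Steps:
L(y) = 12 (L(y) = 7 + 5 = 12)
p(Y, s) = 2 - Y - Y² (p(Y, s) = 2 - (Y*Y + Y) = 2 - (Y² + Y) = 2 - (Y + Y²) = 2 + (-Y - Y²) = 2 - Y - Y²)
Q = -16 (Q = (-8 - 4) + (2 - 1*2 - 1*2²) = -12 + (2 - 2 - 1*4) = -12 + (2 - 2 - 4) = -12 - 4 = -16)
4404 + v(Q, 1/(-12 + 3)) = 4404 + (21 - 1/(-12 + 3)) = 4404 + (21 - 1/(-9)) = 4404 + (21 - 1*(-⅑)) = 4404 + (21 + ⅑) = 4404 + 190/9 = 39826/9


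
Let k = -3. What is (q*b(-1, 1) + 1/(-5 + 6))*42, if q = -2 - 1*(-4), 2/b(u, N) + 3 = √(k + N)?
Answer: 42*(√2 - I)/(√2 + 3*I) ≈ -3.8182 - 21.599*I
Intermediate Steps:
b(u, N) = 2/(-3 + √(-3 + N))
q = 2 (q = -2 + 4 = 2)
(q*b(-1, 1) + 1/(-5 + 6))*42 = (2*(2/(-3 + √(-3 + 1))) + 1/(-5 + 6))*42 = (2*(2/(-3 + √(-2))) + 1/1)*42 = (2*(2/(-3 + I*√2)) + 1)*42 = (4/(-3 + I*√2) + 1)*42 = (1 + 4/(-3 + I*√2))*42 = 42 + 168/(-3 + I*√2)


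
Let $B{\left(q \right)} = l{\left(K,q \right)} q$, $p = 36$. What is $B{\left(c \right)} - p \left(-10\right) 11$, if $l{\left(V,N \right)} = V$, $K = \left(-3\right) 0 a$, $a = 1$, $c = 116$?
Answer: $3960$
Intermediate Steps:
$K = 0$ ($K = \left(-3\right) 0 \cdot 1 = 0 \cdot 1 = 0$)
$B{\left(q \right)} = 0$ ($B{\left(q \right)} = 0 q = 0$)
$B{\left(c \right)} - p \left(-10\right) 11 = 0 - 36 \left(-10\right) 11 = 0 - \left(-360\right) 11 = 0 - -3960 = 0 + 3960 = 3960$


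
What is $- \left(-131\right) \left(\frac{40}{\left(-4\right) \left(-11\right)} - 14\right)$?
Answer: $- \frac{18864}{11} \approx -1714.9$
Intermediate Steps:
$- \left(-131\right) \left(\frac{40}{\left(-4\right) \left(-11\right)} - 14\right) = - \left(-131\right) \left(\frac{40}{44} - 14\right) = - \left(-131\right) \left(40 \cdot \frac{1}{44} - 14\right) = - \left(-131\right) \left(\frac{10}{11} - 14\right) = - \frac{\left(-131\right) \left(-144\right)}{11} = \left(-1\right) \frac{18864}{11} = - \frac{18864}{11}$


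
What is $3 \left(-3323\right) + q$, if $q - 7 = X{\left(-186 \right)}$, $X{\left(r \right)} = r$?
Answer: $-10148$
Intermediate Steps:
$q = -179$ ($q = 7 - 186 = -179$)
$3 \left(-3323\right) + q = 3 \left(-3323\right) - 179 = -9969 - 179 = -10148$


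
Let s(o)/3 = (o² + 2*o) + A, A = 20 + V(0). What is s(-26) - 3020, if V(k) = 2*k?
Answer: -1088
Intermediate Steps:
A = 20 (A = 20 + 2*0 = 20 + 0 = 20)
s(o) = 60 + 3*o² + 6*o (s(o) = 3*((o² + 2*o) + 20) = 3*(20 + o² + 2*o) = 60 + 3*o² + 6*o)
s(-26) - 3020 = (60 + 3*(-26)² + 6*(-26)) - 3020 = (60 + 3*676 - 156) - 3020 = (60 + 2028 - 156) - 3020 = 1932 - 3020 = -1088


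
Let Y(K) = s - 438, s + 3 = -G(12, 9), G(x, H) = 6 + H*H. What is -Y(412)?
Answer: 528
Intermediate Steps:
G(x, H) = 6 + H**2
s = -90 (s = -3 - (6 + 9**2) = -3 - (6 + 81) = -3 - 1*87 = -3 - 87 = -90)
Y(K) = -528 (Y(K) = -90 - 438 = -528)
-Y(412) = -1*(-528) = 528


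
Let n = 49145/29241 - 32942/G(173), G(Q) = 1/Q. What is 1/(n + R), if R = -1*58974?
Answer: -29241/168367874395 ≈ -1.7367e-7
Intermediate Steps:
R = -58974
n = -166643415661/29241 (n = 49145/29241 - 32942/(1/173) = 49145*(1/29241) - 32942/1/173 = 49145/29241 - 32942*173 = 49145/29241 - 5698966 = -166643415661/29241 ≈ -5.6990e+6)
1/(n + R) = 1/(-166643415661/29241 - 58974) = 1/(-168367874395/29241) = -29241/168367874395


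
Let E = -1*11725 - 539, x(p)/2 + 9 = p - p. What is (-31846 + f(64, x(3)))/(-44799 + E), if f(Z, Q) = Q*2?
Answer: 31882/57063 ≈ 0.55872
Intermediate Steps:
x(p) = -18 (x(p) = -18 + 2*(p - p) = -18 + 2*0 = -18 + 0 = -18)
f(Z, Q) = 2*Q
E = -12264 (E = -11725 - 539 = -12264)
(-31846 + f(64, x(3)))/(-44799 + E) = (-31846 + 2*(-18))/(-44799 - 12264) = (-31846 - 36)/(-57063) = -31882*(-1/57063) = 31882/57063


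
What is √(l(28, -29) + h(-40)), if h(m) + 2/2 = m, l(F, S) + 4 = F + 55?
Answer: √38 ≈ 6.1644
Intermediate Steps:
l(F, S) = 51 + F (l(F, S) = -4 + (F + 55) = -4 + (55 + F) = 51 + F)
h(m) = -1 + m
√(l(28, -29) + h(-40)) = √((51 + 28) + (-1 - 40)) = √(79 - 41) = √38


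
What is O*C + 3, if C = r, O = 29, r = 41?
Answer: 1192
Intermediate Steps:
C = 41
O*C + 3 = 29*41 + 3 = 1189 + 3 = 1192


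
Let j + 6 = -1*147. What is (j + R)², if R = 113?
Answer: 1600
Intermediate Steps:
j = -153 (j = -6 - 1*147 = -6 - 147 = -153)
(j + R)² = (-153 + 113)² = (-40)² = 1600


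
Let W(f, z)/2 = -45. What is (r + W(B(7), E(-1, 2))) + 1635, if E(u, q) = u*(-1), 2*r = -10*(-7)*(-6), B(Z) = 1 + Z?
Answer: 1335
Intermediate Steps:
r = -210 (r = (-10*(-7)*(-6))/2 = (70*(-6))/2 = (½)*(-420) = -210)
E(u, q) = -u
W(f, z) = -90 (W(f, z) = 2*(-45) = -90)
(r + W(B(7), E(-1, 2))) + 1635 = (-210 - 90) + 1635 = -300 + 1635 = 1335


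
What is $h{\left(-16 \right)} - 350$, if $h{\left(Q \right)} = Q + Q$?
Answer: $-382$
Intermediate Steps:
$h{\left(Q \right)} = 2 Q$
$h{\left(-16 \right)} - 350 = 2 \left(-16\right) - 350 = -32 - 350 = -382$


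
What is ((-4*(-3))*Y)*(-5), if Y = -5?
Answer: 300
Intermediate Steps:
((-4*(-3))*Y)*(-5) = (-4*(-3)*(-5))*(-5) = (12*(-5))*(-5) = -60*(-5) = 300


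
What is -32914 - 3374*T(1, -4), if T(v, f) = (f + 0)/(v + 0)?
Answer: -19418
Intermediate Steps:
T(v, f) = f/v
-32914 - 3374*T(1, -4) = -32914 - 3374*(-4/1) = -32914 - 3374*(-4*1) = -32914 - 3374*(-4) = -32914 - 1*(-13496) = -32914 + 13496 = -19418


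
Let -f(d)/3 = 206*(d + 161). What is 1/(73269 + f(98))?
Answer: -1/86793 ≈ -1.1522e-5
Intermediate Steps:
f(d) = -99498 - 618*d (f(d) = -618*(d + 161) = -618*(161 + d) = -3*(33166 + 206*d) = -99498 - 618*d)
1/(73269 + f(98)) = 1/(73269 + (-99498 - 618*98)) = 1/(73269 + (-99498 - 60564)) = 1/(73269 - 160062) = 1/(-86793) = -1/86793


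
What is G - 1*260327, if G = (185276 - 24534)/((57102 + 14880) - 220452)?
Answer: -19325455216/74235 ≈ -2.6033e+5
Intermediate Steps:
G = -80371/74235 (G = 160742/(71982 - 220452) = 160742/(-148470) = 160742*(-1/148470) = -80371/74235 ≈ -1.0827)
G - 1*260327 = -80371/74235 - 1*260327 = -80371/74235 - 260327 = -19325455216/74235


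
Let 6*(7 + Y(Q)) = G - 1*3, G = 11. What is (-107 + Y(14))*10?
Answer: -3380/3 ≈ -1126.7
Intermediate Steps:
Y(Q) = -17/3 (Y(Q) = -7 + (11 - 1*3)/6 = -7 + (11 - 3)/6 = -7 + (1/6)*8 = -7 + 4/3 = -17/3)
(-107 + Y(14))*10 = (-107 - 17/3)*10 = -338/3*10 = -3380/3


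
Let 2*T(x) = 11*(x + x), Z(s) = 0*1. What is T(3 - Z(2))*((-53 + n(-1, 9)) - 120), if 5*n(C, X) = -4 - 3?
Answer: -28776/5 ≈ -5755.2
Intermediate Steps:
Z(s) = 0
n(C, X) = -7/5 (n(C, X) = (-4 - 3)/5 = (1/5)*(-7) = -7/5)
T(x) = 11*x (T(x) = (11*(x + x))/2 = (11*(2*x))/2 = (22*x)/2 = 11*x)
T(3 - Z(2))*((-53 + n(-1, 9)) - 120) = (11*(3 - 1*0))*((-53 - 7/5) - 120) = (11*(3 + 0))*(-272/5 - 120) = (11*3)*(-872/5) = 33*(-872/5) = -28776/5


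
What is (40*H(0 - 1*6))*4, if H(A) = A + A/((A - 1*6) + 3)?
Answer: -2560/3 ≈ -853.33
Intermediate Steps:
H(A) = A + A/(-3 + A) (H(A) = A + A/((A - 6) + 3) = A + A/((-6 + A) + 3) = A + A/(-3 + A))
(40*H(0 - 1*6))*4 = (40*((0 - 1*6)*(-2 + (0 - 1*6))/(-3 + (0 - 1*6))))*4 = (40*((0 - 6)*(-2 + (0 - 6))/(-3 + (0 - 6))))*4 = (40*(-6*(-2 - 6)/(-3 - 6)))*4 = (40*(-6*(-8)/(-9)))*4 = (40*(-6*(-⅑)*(-8)))*4 = (40*(-16/3))*4 = -640/3*4 = -2560/3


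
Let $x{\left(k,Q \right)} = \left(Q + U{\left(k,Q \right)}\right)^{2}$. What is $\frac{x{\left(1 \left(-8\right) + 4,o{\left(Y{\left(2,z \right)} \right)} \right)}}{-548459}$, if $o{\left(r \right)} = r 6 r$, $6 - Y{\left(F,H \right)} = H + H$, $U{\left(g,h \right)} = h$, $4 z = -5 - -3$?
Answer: $- \frac{345744}{548459} \approx -0.63039$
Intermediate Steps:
$z = - \frac{1}{2}$ ($z = \frac{-5 - -3}{4} = \frac{-5 + 3}{4} = \frac{1}{4} \left(-2\right) = - \frac{1}{2} \approx -0.5$)
$Y{\left(F,H \right)} = 6 - 2 H$ ($Y{\left(F,H \right)} = 6 - \left(H + H\right) = 6 - 2 H$)
$o{\left(r \right)} = 6 r^{2}$ ($o{\left(r \right)} = 6 r r = 6 r^{2}$)
$x{\left(k,Q \right)} = 4 Q^{2}$ ($x{\left(k,Q \right)} = \left(Q + Q\right)^{2} = \left(2 Q\right)^{2} = 4 Q^{2}$)
$\frac{x{\left(1 \left(-8\right) + 4,o{\left(Y{\left(2,z \right)} \right)} \right)}}{-548459} = \frac{4 \left(6 \left(6 - -1\right)^{2}\right)^{2}}{-548459} = 4 \left(6 \left(6 + 1\right)^{2}\right)^{2} \left(- \frac{1}{548459}\right) = 4 \left(6 \cdot 7^{2}\right)^{2} \left(- \frac{1}{548459}\right) = 4 \left(6 \cdot 49\right)^{2} \left(- \frac{1}{548459}\right) = 4 \cdot 294^{2} \left(- \frac{1}{548459}\right) = 4 \cdot 86436 \left(- \frac{1}{548459}\right) = 345744 \left(- \frac{1}{548459}\right) = - \frac{345744}{548459}$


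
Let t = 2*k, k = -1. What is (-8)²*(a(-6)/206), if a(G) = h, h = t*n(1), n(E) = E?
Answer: -64/103 ≈ -0.62136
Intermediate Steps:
t = -2 (t = 2*(-1) = -2)
h = -2 (h = -2*1 = -2)
a(G) = -2
(-8)²*(a(-6)/206) = (-8)²*(-2/206) = 64*(-2*1/206) = 64*(-1/103) = -64/103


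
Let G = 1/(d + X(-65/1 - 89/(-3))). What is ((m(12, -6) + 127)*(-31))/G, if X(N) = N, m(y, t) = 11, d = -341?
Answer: 1609954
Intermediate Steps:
G = -3/1129 (G = 1/(-341 + (-65/1 - 89/(-3))) = 1/(-341 + (-65*1 - 89*(-1/3))) = 1/(-341 + (-65 + 89/3)) = 1/(-341 - 106/3) = 1/(-1129/3) = -3/1129 ≈ -0.0026572)
((m(12, -6) + 127)*(-31))/G = ((11 + 127)*(-31))/(-3/1129) = (138*(-31))*(-1129/3) = -4278*(-1129/3) = 1609954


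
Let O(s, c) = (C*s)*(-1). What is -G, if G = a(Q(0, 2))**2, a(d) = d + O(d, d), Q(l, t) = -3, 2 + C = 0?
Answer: -81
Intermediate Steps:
C = -2 (C = -2 + 0 = -2)
O(s, c) = 2*s (O(s, c) = -2*s*(-1) = 2*s)
a(d) = 3*d (a(d) = d + 2*d = 3*d)
G = 81 (G = (3*(-3))**2 = (-9)**2 = 81)
-G = -1*81 = -81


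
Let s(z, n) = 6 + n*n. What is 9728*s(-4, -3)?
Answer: 145920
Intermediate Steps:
s(z, n) = 6 + n²
9728*s(-4, -3) = 9728*(6 + (-3)²) = 9728*(6 + 9) = 9728*15 = 145920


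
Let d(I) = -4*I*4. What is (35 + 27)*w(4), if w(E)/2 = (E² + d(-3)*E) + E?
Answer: 26288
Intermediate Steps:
d(I) = -16*I
w(E) = 2*E² + 98*E (w(E) = 2*((E² + (-16*(-3))*E) + E) = 2*((E² + 48*E) + E) = 2*(E² + 49*E) = 2*E² + 98*E)
(35 + 27)*w(4) = (35 + 27)*(2*4*(49 + 4)) = 62*(2*4*53) = 62*424 = 26288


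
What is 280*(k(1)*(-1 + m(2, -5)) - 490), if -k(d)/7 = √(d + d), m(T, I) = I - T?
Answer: -137200 + 15680*√2 ≈ -1.1503e+5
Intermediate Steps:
k(d) = -7*√2*√d (k(d) = -7*√(d + d) = -7*√2*√d)
280*(k(1)*(-1 + m(2, -5)) - 490) = 280*((-7*√2*√1)*(-1 + (-5 - 1*2)) - 490) = 280*((-7*√2*1)*(-1 + (-5 - 2)) - 490) = 280*((-7*√2)*(-1 - 7) - 490) = 280*(-7*√2*(-8) - 490) = 280*(56*√2 - 490) = 280*(-490 + 56*√2) = -137200 + 15680*√2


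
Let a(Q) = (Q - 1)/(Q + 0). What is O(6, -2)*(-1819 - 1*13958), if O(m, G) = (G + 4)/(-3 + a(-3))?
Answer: 94662/5 ≈ 18932.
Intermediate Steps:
a(Q) = (-1 + Q)/Q
O(m, G) = -12/5 - 3*G/5 (O(m, G) = (G + 4)/(-3 + (-1 - 3)/(-3)) = (4 + G)/(-3 - ⅓*(-4)) = (4 + G)/(-3 + 4/3) = (4 + G)/(-5/3) = (4 + G)*(-⅗) = -12/5 - 3*G/5)
O(6, -2)*(-1819 - 1*13958) = (-12/5 - ⅗*(-2))*(-1819 - 1*13958) = (-12/5 + 6/5)*(-1819 - 13958) = -6/5*(-15777) = 94662/5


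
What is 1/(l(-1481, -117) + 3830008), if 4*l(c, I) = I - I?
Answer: 1/3830008 ≈ 2.6110e-7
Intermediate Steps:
l(c, I) = 0 (l(c, I) = (I - I)/4 = (¼)*0 = 0)
1/(l(-1481, -117) + 3830008) = 1/(0 + 3830008) = 1/3830008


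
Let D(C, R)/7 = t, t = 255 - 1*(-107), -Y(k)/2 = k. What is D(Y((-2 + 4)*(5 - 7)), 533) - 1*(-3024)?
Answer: 5558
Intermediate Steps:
Y(k) = -2*k
t = 362 (t = 255 + 107 = 362)
D(C, R) = 2534 (D(C, R) = 7*362 = 2534)
D(Y((-2 + 4)*(5 - 7)), 533) - 1*(-3024) = 2534 - 1*(-3024) = 2534 + 3024 = 5558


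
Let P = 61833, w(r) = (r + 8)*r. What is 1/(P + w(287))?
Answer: 1/146498 ≈ 6.8260e-6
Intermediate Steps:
w(r) = r*(8 + r) (w(r) = (8 + r)*r = r*(8 + r))
1/(P + w(287)) = 1/(61833 + 287*(8 + 287)) = 1/(61833 + 287*295) = 1/(61833 + 84665) = 1/146498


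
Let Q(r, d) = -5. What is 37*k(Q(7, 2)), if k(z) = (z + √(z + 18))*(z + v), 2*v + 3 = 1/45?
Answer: 10804/9 - 10804*√13/45 ≈ 334.79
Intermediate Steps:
v = -67/45 (v = -3/2 + (½)/45 = -3/2 + (½)*(1/45) = -3/2 + 1/90 = -67/45 ≈ -1.4889)
k(z) = (-67/45 + z)*(z + √(18 + z)) (k(z) = (z + √(z + 18))*(z - 67/45) = (z + √(18 + z))*(-67/45 + z) = (-67/45 + z)*(z + √(18 + z)))
37*k(Q(7, 2)) = 37*((-5)² - 67/45*(-5) - 67*√(18 - 5)/45 - 5*√(18 - 5)) = 37*(25 + 67/9 - 67*√13/45 - 5*√13) = 37*(292/9 - 292*√13/45) = 10804/9 - 10804*√13/45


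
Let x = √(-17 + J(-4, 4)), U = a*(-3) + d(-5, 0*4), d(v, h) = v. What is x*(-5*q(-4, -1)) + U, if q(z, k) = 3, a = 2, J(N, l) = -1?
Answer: -11 - 45*I*√2 ≈ -11.0 - 63.64*I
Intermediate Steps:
U = -11 (U = 2*(-3) - 5 = -6 - 5 = -11)
x = 3*I*√2 (x = √(-17 - 1) = √(-18) = 3*I*√2 ≈ 4.2426*I)
x*(-5*q(-4, -1)) + U = (3*I*√2)*(-5*3) - 11 = (3*I*√2)*(-15) - 11 = -45*I*√2 - 11 = -11 - 45*I*√2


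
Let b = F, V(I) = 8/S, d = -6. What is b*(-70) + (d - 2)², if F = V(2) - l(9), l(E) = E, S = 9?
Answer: 5686/9 ≈ 631.78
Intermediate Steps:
V(I) = 8/9
F = -73/9 (F = 8/9 - 1*9 = 8/9 - 9 = -73/9 ≈ -8.1111)
b = -73/9 ≈ -8.1111
b*(-70) + (d - 2)² = -73/9*(-70) + (-6 - 2)² = 5110/9 + (-8)² = 5110/9 + 64 = 5686/9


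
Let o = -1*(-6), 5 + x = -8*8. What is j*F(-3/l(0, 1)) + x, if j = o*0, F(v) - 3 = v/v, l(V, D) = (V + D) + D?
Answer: -69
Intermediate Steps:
l(V, D) = V + 2*D (l(V, D) = (D + V) + D = V + 2*D)
x = -69 (x = -5 - 8*8 = -5 - 64 = -69)
o = 6
F(v) = 4 (F(v) = 3 + v/v = 3 + 1 = 4)
j = 0 (j = 6*0 = 0)
j*F(-3/l(0, 1)) + x = 0*4 - 69 = 0 - 69 = -69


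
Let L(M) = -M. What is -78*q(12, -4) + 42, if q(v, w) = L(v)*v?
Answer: 11274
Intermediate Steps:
q(v, w) = -v² (q(v, w) = (-v)*v = -v²)
-78*q(12, -4) + 42 = -(-78)*12² + 42 = -(-78)*144 + 42 = -78*(-144) + 42 = 11232 + 42 = 11274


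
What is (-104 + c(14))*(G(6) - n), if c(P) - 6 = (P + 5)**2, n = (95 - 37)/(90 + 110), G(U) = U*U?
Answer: 939173/100 ≈ 9391.7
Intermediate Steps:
G(U) = U**2
n = 29/100 (n = 58/200 = 58*(1/200) = 29/100 ≈ 0.29000)
c(P) = 6 + (5 + P)**2 (c(P) = 6 + (P + 5)**2 = 6 + (5 + P)**2)
(-104 + c(14))*(G(6) - n) = (-104 + (6 + (5 + 14)**2))*(6**2 - 1*29/100) = (-104 + (6 + 19**2))*(36 - 29/100) = (-104 + (6 + 361))*(3571/100) = (-104 + 367)*(3571/100) = 263*(3571/100) = 939173/100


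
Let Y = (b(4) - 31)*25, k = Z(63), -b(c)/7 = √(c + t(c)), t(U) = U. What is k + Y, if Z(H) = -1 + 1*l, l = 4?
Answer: -772 - 350*√2 ≈ -1267.0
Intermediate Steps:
b(c) = -7*√2*√c (b(c) = -7*√(c + c) = -7*√2*√c)
Z(H) = 3 (Z(H) = -1 + 1*4 = -1 + 4 = 3)
k = 3
Y = -775 - 350*√2 (Y = (-7*√2*√4 - 31)*25 = (-7*√2*2 - 31)*25 = (-14*√2 - 31)*25 = (-31 - 14*√2)*25 = -775 - 350*√2 ≈ -1270.0)
k + Y = 3 + (-775 - 350*√2) = -772 - 350*√2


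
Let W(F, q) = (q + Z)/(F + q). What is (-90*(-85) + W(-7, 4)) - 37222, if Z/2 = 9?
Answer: -88738/3 ≈ -29579.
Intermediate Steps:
Z = 18 (Z = 2*9 = 18)
W(F, q) = (18 + q)/(F + q) (W(F, q) = (q + 18)/(F + q) = (18 + q)/(F + q))
(-90*(-85) + W(-7, 4)) - 37222 = (-90*(-85) + (18 + 4)/(-7 + 4)) - 37222 = (7650 + 22/(-3)) - 37222 = (7650 - ⅓*22) - 37222 = (7650 - 22/3) - 37222 = 22928/3 - 37222 = -88738/3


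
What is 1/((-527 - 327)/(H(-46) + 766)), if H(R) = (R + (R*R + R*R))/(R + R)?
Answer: -1441/1708 ≈ -0.84368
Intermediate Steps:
H(R) = (R + 2*R**2)/(2*R) (H(R) = (R + (R**2 + R**2))/((2*R)) = (R + 2*R**2)*(1/(2*R)) = (R + 2*R**2)/(2*R))
1/((-527 - 327)/(H(-46) + 766)) = 1/((-527 - 327)/((1/2 - 46) + 766)) = 1/(-854/(-91/2 + 766)) = 1/(-854/1441/2) = 1/(-854*2/1441) = 1/(-1708/1441) = -1441/1708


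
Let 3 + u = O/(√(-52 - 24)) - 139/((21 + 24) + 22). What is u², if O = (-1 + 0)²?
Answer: 8781111/341164 + 340*I*√19/1273 ≈ 25.739 + 1.1642*I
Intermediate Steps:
O = 1 (O = (-1)² = 1)
u = -340/67 - I*√19/38 (u = -3 + (1/√(-52 - 24) - 139/((21 + 24) + 22)) = -3 + (1/√(-76) - 139/(45 + 22)) = -3 + (1/(2*I*√19) - 139/67) = -3 + (1*(-I*√19/38) - 139*1/67) = -3 + (-I*√19/38 - 139/67) = -3 + (-139/67 - I*√19/38) = -340/67 - I*√19/38 ≈ -5.0746 - 0.11471*I)
u² = (-340/67 - I*√19/38)²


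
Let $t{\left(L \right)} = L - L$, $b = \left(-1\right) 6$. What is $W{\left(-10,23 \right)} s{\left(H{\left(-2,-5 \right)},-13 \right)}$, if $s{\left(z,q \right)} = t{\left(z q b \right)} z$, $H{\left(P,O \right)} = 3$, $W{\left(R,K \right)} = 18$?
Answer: $0$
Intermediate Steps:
$b = -6$
$t{\left(L \right)} = 0$
$s{\left(z,q \right)} = 0$ ($s{\left(z,q \right)} = 0 z = 0$)
$W{\left(-10,23 \right)} s{\left(H{\left(-2,-5 \right)},-13 \right)} = 18 \cdot 0 = 0$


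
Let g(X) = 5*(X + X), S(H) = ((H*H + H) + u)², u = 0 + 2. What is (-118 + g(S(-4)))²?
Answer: 3392964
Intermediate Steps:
u = 2
S(H) = (2 + H + H²)² (S(H) = ((H*H + H) + 2)² = ((H² + H) + 2)² = ((H + H²) + 2)² = (2 + H + H²)²)
g(X) = 10*X (g(X) = 5*(2*X) = 10*X)
(-118 + g(S(-4)))² = (-118 + 10*(2 - 4 + (-4)²)²)² = (-118 + 10*(2 - 4 + 16)²)² = (-118 + 10*14²)² = (-118 + 10*196)² = (-118 + 1960)² = 1842² = 3392964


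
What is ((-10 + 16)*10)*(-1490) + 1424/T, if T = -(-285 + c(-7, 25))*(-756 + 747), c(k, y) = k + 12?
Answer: -28161178/315 ≈ -89401.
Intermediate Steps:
c(k, y) = 12 + k
T = -2520 (T = -(-285 + (12 - 7))*(-756 + 747) = -(-285 + 5)*(-9) = -(-280)*(-9) = -1*2520 = -2520)
((-10 + 16)*10)*(-1490) + 1424/T = ((-10 + 16)*10)*(-1490) + 1424/(-2520) = (6*10)*(-1490) + 1424*(-1/2520) = 60*(-1490) - 178/315 = -89400 - 178/315 = -28161178/315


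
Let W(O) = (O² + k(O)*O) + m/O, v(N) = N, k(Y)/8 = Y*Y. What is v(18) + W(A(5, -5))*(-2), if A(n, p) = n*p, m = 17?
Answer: 6219234/25 ≈ 2.4877e+5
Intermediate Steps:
k(Y) = 8*Y² (k(Y) = 8*(Y*Y) = 8*Y²)
W(O) = O² + 8*O³ + 17/O (W(O) = (O² + (8*O²)*O) + 17/O = (O² + 8*O³) + 17/O = O² + 8*O³ + 17/O)
v(18) + W(A(5, -5))*(-2) = 18 + ((17 + (5*(-5))³*(1 + 8*(5*(-5))))/((5*(-5))))*(-2) = 18 + ((17 + (-25)³*(1 + 8*(-25)))/(-25))*(-2) = 18 - (17 - 15625*(1 - 200))/25*(-2) = 18 - (17 - 15625*(-199))/25*(-2) = 18 - (17 + 3109375)/25*(-2) = 18 - 1/25*3109392*(-2) = 18 - 3109392/25*(-2) = 18 + 6218784/25 = 6219234/25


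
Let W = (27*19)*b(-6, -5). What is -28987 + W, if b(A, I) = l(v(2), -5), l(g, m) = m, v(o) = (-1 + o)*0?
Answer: -31552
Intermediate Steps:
v(o) = 0
b(A, I) = -5
W = -2565 (W = (27*19)*(-5) = 513*(-5) = -2565)
-28987 + W = -28987 - 2565 = -31552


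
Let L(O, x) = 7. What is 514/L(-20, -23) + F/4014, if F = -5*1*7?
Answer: 2062951/28098 ≈ 73.420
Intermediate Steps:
F = -35 (F = -5*7 = -35)
514/L(-20, -23) + F/4014 = 514/7 - 35/4014 = 2062951/28098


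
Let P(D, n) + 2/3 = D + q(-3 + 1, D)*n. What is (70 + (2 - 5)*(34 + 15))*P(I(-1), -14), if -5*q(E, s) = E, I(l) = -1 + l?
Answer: 9548/15 ≈ 636.53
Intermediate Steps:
q(E, s) = -E/5
P(D, n) = -⅔ + D + 2*n/5 (P(D, n) = -⅔ + (D + (-(-3 + 1)/5)*n) = -⅔ + (D + (-⅕*(-2))*n) = -⅔ + (D + 2*n/5) = -⅔ + D + 2*n/5)
(70 + (2 - 5)*(34 + 15))*P(I(-1), -14) = (70 + (2 - 5)*(34 + 15))*(-⅔ + (-1 - 1) + (⅖)*(-14)) = (70 - 3*49)*(-⅔ - 2 - 28/5) = (70 - 147)*(-124/15) = -77*(-124/15) = 9548/15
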